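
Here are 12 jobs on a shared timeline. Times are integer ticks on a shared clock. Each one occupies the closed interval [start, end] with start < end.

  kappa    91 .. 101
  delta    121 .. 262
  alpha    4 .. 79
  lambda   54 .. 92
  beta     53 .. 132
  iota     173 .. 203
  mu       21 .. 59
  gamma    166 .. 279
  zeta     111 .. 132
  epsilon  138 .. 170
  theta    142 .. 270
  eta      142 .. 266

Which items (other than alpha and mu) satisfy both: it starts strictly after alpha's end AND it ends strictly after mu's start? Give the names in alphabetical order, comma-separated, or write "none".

Conditions: its start is strictly after alpha's end (X.start > 79) AND its end is strictly after mu's start (X.end > 21).
beta: start 53 > 79? ✗; end 132 > 21? ✓ → no.
delta: start 121 > 79? ✓; end 262 > 21? ✓ → yes.
epsilon: start 138 > 79? ✓; end 170 > 21? ✓ → yes.
eta: start 142 > 79? ✓; end 266 > 21? ✓ → yes.
gamma: start 166 > 79? ✓; end 279 > 21? ✓ → yes.
iota: start 173 > 79? ✓; end 203 > 21? ✓ → yes.
kappa: start 91 > 79? ✓; end 101 > 21? ✓ → yes.
lambda: start 54 > 79? ✗; end 92 > 21? ✓ → no.
theta: start 142 > 79? ✓; end 270 > 21? ✓ → yes.
zeta: start 111 > 79? ✓; end 132 > 21? ✓ → yes.
Result: delta, epsilon, eta, gamma, iota, kappa, theta, zeta.

delta, epsilon, eta, gamma, iota, kappa, theta, zeta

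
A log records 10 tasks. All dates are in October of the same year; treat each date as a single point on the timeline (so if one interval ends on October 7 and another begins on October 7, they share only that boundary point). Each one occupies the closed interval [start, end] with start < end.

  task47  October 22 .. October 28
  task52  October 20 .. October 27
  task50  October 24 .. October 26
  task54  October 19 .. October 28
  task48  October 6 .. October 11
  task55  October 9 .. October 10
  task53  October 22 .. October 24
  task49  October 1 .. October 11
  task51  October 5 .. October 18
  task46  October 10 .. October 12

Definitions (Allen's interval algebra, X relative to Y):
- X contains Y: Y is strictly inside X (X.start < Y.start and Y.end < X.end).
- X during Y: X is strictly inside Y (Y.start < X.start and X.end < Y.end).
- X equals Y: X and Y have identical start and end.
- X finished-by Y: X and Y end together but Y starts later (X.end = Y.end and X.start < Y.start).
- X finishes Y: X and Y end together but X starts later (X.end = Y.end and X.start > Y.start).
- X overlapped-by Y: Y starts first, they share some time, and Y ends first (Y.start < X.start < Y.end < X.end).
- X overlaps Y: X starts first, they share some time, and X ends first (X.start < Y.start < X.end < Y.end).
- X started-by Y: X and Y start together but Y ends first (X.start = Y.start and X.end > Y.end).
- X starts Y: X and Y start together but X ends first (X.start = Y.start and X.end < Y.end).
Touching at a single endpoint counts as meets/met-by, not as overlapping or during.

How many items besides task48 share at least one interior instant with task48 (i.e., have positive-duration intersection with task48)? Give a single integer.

Target task48 = [October 6, October 11].
task46 [October 10, October 12] → overlapped-by → counts.
task47 [October 22, October 28] → after → no.
task49 [October 1, October 11] → finished-by → counts.
task50 [October 24, October 26] → after → no.
task51 [October 5, October 18] → contains → counts.
task52 [October 20, October 27] → after → no.
task53 [October 22, October 24] → after → no.
task54 [October 19, October 28] → after → no.
task55 [October 9, October 10] → during → counts.
Total: 4.

4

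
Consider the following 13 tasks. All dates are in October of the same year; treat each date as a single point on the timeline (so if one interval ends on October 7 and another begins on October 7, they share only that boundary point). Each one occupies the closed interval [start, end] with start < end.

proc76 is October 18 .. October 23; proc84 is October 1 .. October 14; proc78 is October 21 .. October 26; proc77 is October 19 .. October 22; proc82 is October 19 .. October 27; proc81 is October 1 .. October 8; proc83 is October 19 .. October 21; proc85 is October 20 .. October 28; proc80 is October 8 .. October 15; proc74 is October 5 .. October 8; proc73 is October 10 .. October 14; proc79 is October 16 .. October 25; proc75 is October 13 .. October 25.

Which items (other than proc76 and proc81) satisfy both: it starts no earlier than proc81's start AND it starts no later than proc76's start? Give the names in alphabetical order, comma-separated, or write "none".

proc73, proc74, proc75, proc79, proc80, proc84

Conditions: its start is no earlier than proc81's start (X.start >= October 1) AND its start is no later than proc76's start (X.start <= October 18).
proc73: start October 10 >= October 1? ✓; start October 10 <= October 18? ✓ → yes.
proc74: start October 5 >= October 1? ✓; start October 5 <= October 18? ✓ → yes.
proc75: start October 13 >= October 1? ✓; start October 13 <= October 18? ✓ → yes.
proc77: start October 19 >= October 1? ✓; start October 19 <= October 18? ✗ → no.
proc78: start October 21 >= October 1? ✓; start October 21 <= October 18? ✗ → no.
proc79: start October 16 >= October 1? ✓; start October 16 <= October 18? ✓ → yes.
proc80: start October 8 >= October 1? ✓; start October 8 <= October 18? ✓ → yes.
proc82: start October 19 >= October 1? ✓; start October 19 <= October 18? ✗ → no.
proc83: start October 19 >= October 1? ✓; start October 19 <= October 18? ✗ → no.
proc84: start October 1 >= October 1? ✓; start October 1 <= October 18? ✓ → yes.
proc85: start October 20 >= October 1? ✓; start October 20 <= October 18? ✗ → no.
Result: proc73, proc74, proc75, proc79, proc80, proc84.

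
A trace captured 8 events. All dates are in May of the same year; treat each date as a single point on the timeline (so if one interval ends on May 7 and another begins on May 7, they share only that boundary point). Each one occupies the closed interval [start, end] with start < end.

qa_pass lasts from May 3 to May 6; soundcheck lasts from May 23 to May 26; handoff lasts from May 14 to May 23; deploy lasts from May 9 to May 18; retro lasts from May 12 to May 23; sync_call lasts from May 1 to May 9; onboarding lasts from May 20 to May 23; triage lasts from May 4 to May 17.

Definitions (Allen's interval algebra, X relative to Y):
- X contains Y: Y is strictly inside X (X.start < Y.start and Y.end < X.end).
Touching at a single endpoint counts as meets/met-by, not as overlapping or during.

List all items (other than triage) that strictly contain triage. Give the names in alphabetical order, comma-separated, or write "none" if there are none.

none

Target triage = [May 4, May 17].
deploy [May 9, May 18] → overlapped-by → no.
handoff [May 14, May 23] → overlapped-by → no.
onboarding [May 20, May 23] → after → no.
qa_pass [May 3, May 6] → overlaps → no.
retro [May 12, May 23] → overlapped-by → no.
soundcheck [May 23, May 26] → after → no.
sync_call [May 1, May 9] → overlaps → no.
Result: none.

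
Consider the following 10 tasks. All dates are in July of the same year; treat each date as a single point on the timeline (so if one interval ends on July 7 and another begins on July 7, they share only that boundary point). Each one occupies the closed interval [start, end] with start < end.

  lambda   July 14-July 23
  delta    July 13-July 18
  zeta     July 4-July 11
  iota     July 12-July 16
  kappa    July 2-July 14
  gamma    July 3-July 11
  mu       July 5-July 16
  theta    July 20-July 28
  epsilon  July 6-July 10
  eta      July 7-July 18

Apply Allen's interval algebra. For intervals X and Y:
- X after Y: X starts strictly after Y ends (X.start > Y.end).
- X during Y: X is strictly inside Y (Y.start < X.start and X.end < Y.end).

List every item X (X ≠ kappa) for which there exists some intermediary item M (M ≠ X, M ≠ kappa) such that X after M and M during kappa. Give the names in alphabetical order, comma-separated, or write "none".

Target kappa = [July 2, July 14].
Intermediaries M with M during kappa: epsilon, gamma, zeta.
Via epsilon — items with X after epsilon: delta, iota, lambda, theta.
Via gamma — items with X after gamma: delta, iota, lambda, theta.
Via zeta — items with X after zeta: delta, iota, lambda, theta.
Union: delta, iota, lambda, theta.

delta, iota, lambda, theta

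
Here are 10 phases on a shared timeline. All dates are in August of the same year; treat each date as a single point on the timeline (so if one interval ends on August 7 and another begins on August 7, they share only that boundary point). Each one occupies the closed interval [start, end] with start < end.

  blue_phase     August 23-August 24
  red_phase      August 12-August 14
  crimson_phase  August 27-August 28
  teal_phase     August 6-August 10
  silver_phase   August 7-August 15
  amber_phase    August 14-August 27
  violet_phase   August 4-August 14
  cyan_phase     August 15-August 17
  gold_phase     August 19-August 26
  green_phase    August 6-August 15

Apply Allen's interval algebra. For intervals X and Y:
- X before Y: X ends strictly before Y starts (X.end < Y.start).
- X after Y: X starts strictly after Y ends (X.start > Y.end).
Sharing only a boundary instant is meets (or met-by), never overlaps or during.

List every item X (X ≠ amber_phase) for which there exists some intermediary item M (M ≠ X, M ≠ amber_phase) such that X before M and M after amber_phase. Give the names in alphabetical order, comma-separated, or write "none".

none

Target amber_phase = [August 14, August 27].
Intermediaries M with M after amber_phase: none.
Union: none.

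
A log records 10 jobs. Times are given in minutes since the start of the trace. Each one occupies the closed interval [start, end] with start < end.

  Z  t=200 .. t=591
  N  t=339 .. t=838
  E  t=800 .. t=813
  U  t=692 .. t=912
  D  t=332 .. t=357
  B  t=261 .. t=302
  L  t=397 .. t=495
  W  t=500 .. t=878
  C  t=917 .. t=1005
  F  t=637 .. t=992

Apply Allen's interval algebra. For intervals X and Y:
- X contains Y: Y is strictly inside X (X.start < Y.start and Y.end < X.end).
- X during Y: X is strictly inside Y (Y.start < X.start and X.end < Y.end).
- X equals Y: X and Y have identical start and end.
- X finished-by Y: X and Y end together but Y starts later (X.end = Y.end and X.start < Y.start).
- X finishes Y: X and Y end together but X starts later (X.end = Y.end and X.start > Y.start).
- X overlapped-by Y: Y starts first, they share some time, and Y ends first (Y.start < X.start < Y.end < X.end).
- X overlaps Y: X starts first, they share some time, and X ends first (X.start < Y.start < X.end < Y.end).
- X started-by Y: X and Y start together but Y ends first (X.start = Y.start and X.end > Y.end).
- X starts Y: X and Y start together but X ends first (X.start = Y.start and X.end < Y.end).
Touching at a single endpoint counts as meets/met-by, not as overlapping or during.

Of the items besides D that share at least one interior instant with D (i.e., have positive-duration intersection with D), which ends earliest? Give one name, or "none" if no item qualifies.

Z

Target D = [t=332, t=357].
B [t=261, t=302] → before → excluded.
C [t=917, t=1005] → after → excluded.
E [t=800, t=813] → after → excluded.
F [t=637, t=992] → after → excluded.
L [t=397, t=495] → after → excluded.
N [t=339, t=838] → overlapped-by → candidate.
U [t=692, t=912] → after → excluded.
W [t=500, t=878] → after → excluded.
Z [t=200, t=591] → contains → candidate.
Among candidates, earliest end is t=591 → Z.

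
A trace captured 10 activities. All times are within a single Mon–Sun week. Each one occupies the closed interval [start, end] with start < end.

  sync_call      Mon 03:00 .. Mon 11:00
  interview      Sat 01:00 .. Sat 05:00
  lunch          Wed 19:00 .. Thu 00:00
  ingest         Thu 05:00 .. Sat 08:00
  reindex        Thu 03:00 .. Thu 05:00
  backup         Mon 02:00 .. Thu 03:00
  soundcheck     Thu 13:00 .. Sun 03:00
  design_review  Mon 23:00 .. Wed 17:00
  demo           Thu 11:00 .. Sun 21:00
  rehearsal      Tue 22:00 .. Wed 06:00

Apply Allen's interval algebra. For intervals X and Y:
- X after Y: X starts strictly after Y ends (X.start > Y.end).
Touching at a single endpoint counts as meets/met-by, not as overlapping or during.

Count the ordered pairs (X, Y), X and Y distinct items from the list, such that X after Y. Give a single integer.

Checking all 90 ordered pairs for relation 'after'; matching pairs in alphabetical order:
(demo, backup): demo after backup ✓
(demo, design_review): demo after design_review ✓
(demo, lunch): demo after lunch ✓
(demo, rehearsal): demo after rehearsal ✓
(demo, reindex): demo after reindex ✓
(demo, sync_call): demo after sync_call ✓
(design_review, sync_call): design_review after sync_call ✓
(ingest, backup): ingest after backup ✓
(ingest, design_review): ingest after design_review ✓
(ingest, lunch): ingest after lunch ✓
(ingest, rehearsal): ingest after rehearsal ✓
(ingest, sync_call): ingest after sync_call ✓
(interview, backup): interview after backup ✓
(interview, design_review): interview after design_review ✓
(interview, lunch): interview after lunch ✓
(interview, rehearsal): interview after rehearsal ✓
(interview, reindex): interview after reindex ✓
(interview, sync_call): interview after sync_call ✓
(lunch, design_review): lunch after design_review ✓
(lunch, rehearsal): lunch after rehearsal ✓
(lunch, sync_call): lunch after sync_call ✓
(rehearsal, sync_call): rehearsal after sync_call ✓
(reindex, design_review): reindex after design_review ✓
(reindex, lunch): reindex after lunch ✓
... plus 8 further pairs not listed.
Count: 32.

32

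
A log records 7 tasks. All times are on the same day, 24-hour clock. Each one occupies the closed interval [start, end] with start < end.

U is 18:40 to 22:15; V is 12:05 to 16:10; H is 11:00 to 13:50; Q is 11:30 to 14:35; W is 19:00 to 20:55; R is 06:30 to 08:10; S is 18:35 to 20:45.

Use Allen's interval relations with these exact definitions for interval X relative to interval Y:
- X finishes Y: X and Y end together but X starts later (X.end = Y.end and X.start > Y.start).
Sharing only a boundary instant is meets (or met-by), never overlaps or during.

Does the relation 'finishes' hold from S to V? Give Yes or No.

S = [18:35, 20:45], V = [12:05, 16:10].
Actual relation of S to V: after.
Asked whether 'finishes' holds → No.

No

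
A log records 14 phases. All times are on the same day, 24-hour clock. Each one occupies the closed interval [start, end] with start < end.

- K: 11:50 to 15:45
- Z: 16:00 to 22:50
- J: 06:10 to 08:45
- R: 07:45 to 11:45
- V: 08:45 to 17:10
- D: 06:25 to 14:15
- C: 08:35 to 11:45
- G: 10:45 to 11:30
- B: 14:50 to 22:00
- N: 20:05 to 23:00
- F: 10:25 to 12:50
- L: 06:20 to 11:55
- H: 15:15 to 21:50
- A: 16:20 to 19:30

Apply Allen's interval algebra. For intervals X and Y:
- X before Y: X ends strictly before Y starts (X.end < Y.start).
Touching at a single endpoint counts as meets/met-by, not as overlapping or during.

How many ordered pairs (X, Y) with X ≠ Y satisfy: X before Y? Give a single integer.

46

Checking all 182 ordered pairs for relation 'before'; matching pairs in alphabetical order:
(A, N): A before N ✓
(C, A): C before A ✓
(C, B): C before B ✓
(C, H): C before H ✓
(C, K): C before K ✓
(C, N): C before N ✓
(C, Z): C before Z ✓
(D, A): D before A ✓
(D, B): D before B ✓
(D, H): D before H ✓
(D, N): D before N ✓
(D, Z): D before Z ✓
(F, A): F before A ✓
(F, B): F before B ✓
(F, H): F before H ✓
(F, N): F before N ✓
(F, Z): F before Z ✓
(G, A): G before A ✓
(G, B): G before B ✓
(G, H): G before H ✓
(G, K): G before K ✓
(G, N): G before N ✓
(G, Z): G before Z ✓
(J, A): J before A ✓
... plus 22 further pairs not listed.
Count: 46.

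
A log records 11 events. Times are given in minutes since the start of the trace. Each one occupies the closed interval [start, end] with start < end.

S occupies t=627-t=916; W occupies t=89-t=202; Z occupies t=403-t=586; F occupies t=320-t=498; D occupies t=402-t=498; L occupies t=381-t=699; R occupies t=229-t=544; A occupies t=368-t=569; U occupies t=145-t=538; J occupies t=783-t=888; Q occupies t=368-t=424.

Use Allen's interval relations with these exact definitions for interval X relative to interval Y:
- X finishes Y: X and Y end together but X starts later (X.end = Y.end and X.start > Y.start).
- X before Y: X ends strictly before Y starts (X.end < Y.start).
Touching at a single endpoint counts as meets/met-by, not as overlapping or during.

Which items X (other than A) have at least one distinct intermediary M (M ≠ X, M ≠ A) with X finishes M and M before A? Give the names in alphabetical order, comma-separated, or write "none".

Target A = [t=368, t=569].
Intermediaries M with M before A: W.
Via W — items with X finishes W: none.
Union: none.

none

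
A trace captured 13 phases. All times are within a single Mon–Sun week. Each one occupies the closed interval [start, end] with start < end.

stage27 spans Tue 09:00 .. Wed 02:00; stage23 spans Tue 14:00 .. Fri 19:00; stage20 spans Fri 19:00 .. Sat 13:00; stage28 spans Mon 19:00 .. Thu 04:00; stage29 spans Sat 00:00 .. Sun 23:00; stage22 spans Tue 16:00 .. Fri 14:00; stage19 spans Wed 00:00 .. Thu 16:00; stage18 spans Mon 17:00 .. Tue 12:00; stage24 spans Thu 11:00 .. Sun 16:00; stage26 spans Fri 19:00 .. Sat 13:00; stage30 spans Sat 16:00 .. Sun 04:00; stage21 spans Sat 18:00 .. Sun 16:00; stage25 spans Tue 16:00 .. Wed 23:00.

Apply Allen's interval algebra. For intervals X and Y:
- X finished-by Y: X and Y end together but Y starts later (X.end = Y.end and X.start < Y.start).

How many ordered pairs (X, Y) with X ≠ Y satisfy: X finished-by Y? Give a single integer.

Checking all 156 ordered pairs for relation 'finished-by'; matching pairs in alphabetical order:
(stage24, stage21): stage24 finished-by stage21 ✓
Count: 1.

1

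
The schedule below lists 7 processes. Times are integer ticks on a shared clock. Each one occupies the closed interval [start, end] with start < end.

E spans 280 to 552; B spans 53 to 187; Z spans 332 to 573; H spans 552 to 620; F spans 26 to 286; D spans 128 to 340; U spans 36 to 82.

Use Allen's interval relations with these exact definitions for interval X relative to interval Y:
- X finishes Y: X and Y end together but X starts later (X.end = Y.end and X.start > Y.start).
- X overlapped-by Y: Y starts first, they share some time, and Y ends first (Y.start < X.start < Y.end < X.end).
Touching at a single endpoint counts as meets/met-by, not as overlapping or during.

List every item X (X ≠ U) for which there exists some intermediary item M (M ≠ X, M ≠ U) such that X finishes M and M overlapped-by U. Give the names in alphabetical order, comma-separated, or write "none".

Target U = [36, 82].
Intermediaries M with M overlapped-by U: B.
Via B — items with X finishes B: none.
Union: none.

none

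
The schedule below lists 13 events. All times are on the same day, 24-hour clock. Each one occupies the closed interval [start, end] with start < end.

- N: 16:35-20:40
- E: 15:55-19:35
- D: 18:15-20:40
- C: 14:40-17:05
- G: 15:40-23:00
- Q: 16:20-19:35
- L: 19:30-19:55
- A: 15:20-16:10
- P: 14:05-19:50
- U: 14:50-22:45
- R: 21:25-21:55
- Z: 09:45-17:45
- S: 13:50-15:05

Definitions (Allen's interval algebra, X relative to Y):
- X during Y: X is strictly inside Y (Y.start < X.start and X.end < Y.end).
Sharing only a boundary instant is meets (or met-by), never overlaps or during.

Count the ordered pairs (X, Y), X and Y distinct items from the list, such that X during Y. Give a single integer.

Checking all 156 ordered pairs for relation 'during'; matching pairs in alphabetical order:
(A, C): A during C ✓
(A, P): A during P ✓
(A, U): A during U ✓
(A, Z): A during Z ✓
(C, P): C during P ✓
(C, Z): C during Z ✓
(D, G): D during G ✓
(D, U): D during U ✓
(E, G): E during G ✓
(E, P): E during P ✓
(E, U): E during U ✓
(L, D): L during D ✓
(L, G): L during G ✓
(L, N): L during N ✓
(L, U): L during U ✓
(N, G): N during G ✓
(N, U): N during U ✓
(Q, G): Q during G ✓
(Q, P): Q during P ✓
(Q, U): Q during U ✓
(R, G): R during G ✓
(R, U): R during U ✓
(S, Z): S during Z ✓
Count: 23.

23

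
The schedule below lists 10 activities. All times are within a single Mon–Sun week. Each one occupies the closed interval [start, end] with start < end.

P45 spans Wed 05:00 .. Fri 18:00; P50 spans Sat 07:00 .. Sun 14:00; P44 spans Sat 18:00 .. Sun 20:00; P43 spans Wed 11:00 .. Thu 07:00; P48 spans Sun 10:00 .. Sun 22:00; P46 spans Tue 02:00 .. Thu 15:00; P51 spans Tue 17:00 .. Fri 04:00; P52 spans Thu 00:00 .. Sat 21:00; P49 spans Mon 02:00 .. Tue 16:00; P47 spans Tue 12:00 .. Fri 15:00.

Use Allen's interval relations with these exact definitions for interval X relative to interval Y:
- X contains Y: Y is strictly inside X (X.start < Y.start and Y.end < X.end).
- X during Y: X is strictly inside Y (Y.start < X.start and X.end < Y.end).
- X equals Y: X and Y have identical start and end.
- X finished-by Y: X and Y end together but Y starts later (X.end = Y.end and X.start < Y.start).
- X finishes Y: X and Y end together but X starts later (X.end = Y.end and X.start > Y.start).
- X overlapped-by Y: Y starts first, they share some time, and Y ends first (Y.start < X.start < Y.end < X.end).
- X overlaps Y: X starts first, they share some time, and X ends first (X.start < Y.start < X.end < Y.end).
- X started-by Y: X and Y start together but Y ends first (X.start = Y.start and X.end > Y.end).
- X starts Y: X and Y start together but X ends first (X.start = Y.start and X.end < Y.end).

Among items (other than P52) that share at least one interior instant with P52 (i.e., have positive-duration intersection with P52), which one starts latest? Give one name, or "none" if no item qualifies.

P44

Target P52 = [Thu 00:00, Sat 21:00].
P43 [Wed 11:00, Thu 07:00] → overlaps → candidate.
P44 [Sat 18:00, Sun 20:00] → overlapped-by → candidate.
P45 [Wed 05:00, Fri 18:00] → overlaps → candidate.
P46 [Tue 02:00, Thu 15:00] → overlaps → candidate.
P47 [Tue 12:00, Fri 15:00] → overlaps → candidate.
P48 [Sun 10:00, Sun 22:00] → after → excluded.
P49 [Mon 02:00, Tue 16:00] → before → excluded.
P50 [Sat 07:00, Sun 14:00] → overlapped-by → candidate.
P51 [Tue 17:00, Fri 04:00] → overlaps → candidate.
Among candidates, latest start is Sat 18:00 → P44.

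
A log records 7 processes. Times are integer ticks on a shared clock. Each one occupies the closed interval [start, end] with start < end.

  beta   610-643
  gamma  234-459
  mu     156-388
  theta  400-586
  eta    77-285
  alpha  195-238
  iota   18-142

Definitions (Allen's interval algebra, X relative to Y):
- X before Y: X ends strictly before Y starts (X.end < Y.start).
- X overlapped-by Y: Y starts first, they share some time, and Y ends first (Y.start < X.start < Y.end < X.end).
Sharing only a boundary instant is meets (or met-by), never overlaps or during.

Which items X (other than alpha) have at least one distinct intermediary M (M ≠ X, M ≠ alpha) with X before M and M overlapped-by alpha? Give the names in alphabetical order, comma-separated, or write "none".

Target alpha = [195, 238].
Intermediaries M with M overlapped-by alpha: gamma.
Via gamma — items with X before gamma: iota.
Union: iota.

iota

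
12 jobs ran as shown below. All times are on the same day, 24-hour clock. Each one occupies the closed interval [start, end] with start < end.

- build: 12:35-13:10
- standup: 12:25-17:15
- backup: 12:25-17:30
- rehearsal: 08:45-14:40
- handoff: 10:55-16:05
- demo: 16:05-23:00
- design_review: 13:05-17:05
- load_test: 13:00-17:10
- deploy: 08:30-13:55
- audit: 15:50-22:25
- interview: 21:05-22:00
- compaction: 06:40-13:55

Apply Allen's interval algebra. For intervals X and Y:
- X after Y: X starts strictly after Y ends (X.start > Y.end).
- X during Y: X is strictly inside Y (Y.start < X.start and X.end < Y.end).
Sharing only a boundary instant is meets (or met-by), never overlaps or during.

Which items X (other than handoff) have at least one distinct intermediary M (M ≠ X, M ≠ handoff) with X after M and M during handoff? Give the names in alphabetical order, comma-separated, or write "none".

Target handoff = [10:55, 16:05].
Intermediaries M with M during handoff: build.
Via build — items with X after build: audit, demo, interview.
Union: audit, demo, interview.

audit, demo, interview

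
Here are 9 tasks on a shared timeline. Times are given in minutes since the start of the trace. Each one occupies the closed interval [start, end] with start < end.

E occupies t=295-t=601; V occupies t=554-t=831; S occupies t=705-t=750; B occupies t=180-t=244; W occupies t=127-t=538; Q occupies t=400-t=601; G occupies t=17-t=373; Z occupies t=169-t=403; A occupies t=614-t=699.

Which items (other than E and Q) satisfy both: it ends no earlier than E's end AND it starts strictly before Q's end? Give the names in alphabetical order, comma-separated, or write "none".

Conditions: its end is no earlier than E's end (X.end >= t=601) AND its start is strictly before Q's end (X.start < t=601).
A: end t=699 >= t=601? ✓; start t=614 < t=601? ✗ → no.
B: end t=244 >= t=601? ✗; start t=180 < t=601? ✓ → no.
G: end t=373 >= t=601? ✗; start t=17 < t=601? ✓ → no.
S: end t=750 >= t=601? ✓; start t=705 < t=601? ✗ → no.
V: end t=831 >= t=601? ✓; start t=554 < t=601? ✓ → yes.
W: end t=538 >= t=601? ✗; start t=127 < t=601? ✓ → no.
Z: end t=403 >= t=601? ✗; start t=169 < t=601? ✓ → no.
Result: V.

V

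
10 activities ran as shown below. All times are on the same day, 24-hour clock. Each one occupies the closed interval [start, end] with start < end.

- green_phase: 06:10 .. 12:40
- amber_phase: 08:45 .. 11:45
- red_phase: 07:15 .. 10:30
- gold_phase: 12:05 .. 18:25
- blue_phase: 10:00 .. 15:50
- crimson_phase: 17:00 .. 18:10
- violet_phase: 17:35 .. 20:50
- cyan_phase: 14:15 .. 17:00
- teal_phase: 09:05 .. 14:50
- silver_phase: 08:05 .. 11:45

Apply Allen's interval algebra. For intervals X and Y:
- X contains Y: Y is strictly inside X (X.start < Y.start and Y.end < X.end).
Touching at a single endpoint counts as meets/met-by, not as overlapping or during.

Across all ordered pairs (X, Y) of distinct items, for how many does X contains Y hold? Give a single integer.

5

Checking all 90 ordered pairs for relation 'contains'; matching pairs in alphabetical order:
(gold_phase, crimson_phase): gold_phase contains crimson_phase ✓
(gold_phase, cyan_phase): gold_phase contains cyan_phase ✓
(green_phase, amber_phase): green_phase contains amber_phase ✓
(green_phase, red_phase): green_phase contains red_phase ✓
(green_phase, silver_phase): green_phase contains silver_phase ✓
Count: 5.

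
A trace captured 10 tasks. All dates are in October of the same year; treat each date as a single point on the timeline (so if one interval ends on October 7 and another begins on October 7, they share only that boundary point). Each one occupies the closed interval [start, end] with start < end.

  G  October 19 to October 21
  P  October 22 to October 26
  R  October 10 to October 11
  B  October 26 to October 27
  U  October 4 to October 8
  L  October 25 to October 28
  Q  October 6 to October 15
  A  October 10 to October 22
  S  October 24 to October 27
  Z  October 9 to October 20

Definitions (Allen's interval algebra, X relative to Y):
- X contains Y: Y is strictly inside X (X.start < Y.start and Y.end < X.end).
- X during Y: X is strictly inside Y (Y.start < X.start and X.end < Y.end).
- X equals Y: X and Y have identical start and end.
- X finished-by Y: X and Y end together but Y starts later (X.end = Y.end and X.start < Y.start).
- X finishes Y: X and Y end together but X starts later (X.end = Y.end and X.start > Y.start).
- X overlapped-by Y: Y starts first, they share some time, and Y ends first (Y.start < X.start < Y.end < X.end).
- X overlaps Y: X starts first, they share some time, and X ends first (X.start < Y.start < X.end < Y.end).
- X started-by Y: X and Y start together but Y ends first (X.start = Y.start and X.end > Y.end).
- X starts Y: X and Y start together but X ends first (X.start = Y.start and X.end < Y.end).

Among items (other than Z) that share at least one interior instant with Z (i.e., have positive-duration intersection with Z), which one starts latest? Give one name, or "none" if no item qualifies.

G

Target Z = [October 9, October 20].
A [October 10, October 22] → overlapped-by → candidate.
B [October 26, October 27] → after → excluded.
G [October 19, October 21] → overlapped-by → candidate.
L [October 25, October 28] → after → excluded.
P [October 22, October 26] → after → excluded.
Q [October 6, October 15] → overlaps → candidate.
R [October 10, October 11] → during → candidate.
S [October 24, October 27] → after → excluded.
U [October 4, October 8] → before → excluded.
Among candidates, latest start is October 19 → G.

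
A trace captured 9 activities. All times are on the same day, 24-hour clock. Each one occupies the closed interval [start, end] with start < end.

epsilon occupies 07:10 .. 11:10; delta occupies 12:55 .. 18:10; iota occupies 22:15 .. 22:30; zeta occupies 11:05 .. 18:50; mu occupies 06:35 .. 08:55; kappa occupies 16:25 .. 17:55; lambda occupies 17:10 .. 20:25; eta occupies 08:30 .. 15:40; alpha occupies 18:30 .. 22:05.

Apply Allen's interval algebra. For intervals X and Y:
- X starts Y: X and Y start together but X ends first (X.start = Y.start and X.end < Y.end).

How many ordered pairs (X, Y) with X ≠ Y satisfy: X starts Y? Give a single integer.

Checking all 72 ordered pairs for relation 'starts'; matching pairs in alphabetical order:
No pair satisfies it.
Count: 0.

0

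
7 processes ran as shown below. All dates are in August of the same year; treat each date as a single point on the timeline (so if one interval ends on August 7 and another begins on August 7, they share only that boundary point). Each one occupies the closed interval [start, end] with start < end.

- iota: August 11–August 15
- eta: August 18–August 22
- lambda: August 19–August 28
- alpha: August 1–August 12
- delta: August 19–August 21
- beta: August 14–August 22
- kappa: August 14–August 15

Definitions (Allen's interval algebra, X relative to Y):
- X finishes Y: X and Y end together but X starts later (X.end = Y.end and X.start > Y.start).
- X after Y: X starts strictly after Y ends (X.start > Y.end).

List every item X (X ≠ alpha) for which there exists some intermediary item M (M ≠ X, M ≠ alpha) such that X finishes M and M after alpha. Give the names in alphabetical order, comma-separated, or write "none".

Target alpha = [August 1, August 12].
Intermediaries M with M after alpha: beta, delta, eta, kappa, lambda.
Via beta — items with X finishes beta: eta.
Via delta — items with X finishes delta: none.
Via eta — items with X finishes eta: none.
Via kappa — items with X finishes kappa: none.
Via lambda — items with X finishes lambda: none.
Union: eta.

eta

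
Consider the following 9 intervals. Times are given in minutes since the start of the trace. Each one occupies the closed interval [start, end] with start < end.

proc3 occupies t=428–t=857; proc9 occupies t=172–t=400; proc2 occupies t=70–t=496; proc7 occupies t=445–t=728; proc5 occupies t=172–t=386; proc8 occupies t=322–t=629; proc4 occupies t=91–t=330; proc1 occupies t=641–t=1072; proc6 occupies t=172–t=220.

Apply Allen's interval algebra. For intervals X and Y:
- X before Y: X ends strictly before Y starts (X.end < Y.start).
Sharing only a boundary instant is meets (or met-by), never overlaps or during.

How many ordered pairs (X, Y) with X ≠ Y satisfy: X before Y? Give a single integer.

Checking all 72 ordered pairs for relation 'before'; matching pairs in alphabetical order:
(proc2, proc1): proc2 before proc1 ✓
(proc4, proc1): proc4 before proc1 ✓
(proc4, proc3): proc4 before proc3 ✓
(proc4, proc7): proc4 before proc7 ✓
(proc5, proc1): proc5 before proc1 ✓
(proc5, proc3): proc5 before proc3 ✓
(proc5, proc7): proc5 before proc7 ✓
(proc6, proc1): proc6 before proc1 ✓
(proc6, proc3): proc6 before proc3 ✓
(proc6, proc7): proc6 before proc7 ✓
(proc6, proc8): proc6 before proc8 ✓
(proc8, proc1): proc8 before proc1 ✓
(proc9, proc1): proc9 before proc1 ✓
(proc9, proc3): proc9 before proc3 ✓
(proc9, proc7): proc9 before proc7 ✓
Count: 15.

15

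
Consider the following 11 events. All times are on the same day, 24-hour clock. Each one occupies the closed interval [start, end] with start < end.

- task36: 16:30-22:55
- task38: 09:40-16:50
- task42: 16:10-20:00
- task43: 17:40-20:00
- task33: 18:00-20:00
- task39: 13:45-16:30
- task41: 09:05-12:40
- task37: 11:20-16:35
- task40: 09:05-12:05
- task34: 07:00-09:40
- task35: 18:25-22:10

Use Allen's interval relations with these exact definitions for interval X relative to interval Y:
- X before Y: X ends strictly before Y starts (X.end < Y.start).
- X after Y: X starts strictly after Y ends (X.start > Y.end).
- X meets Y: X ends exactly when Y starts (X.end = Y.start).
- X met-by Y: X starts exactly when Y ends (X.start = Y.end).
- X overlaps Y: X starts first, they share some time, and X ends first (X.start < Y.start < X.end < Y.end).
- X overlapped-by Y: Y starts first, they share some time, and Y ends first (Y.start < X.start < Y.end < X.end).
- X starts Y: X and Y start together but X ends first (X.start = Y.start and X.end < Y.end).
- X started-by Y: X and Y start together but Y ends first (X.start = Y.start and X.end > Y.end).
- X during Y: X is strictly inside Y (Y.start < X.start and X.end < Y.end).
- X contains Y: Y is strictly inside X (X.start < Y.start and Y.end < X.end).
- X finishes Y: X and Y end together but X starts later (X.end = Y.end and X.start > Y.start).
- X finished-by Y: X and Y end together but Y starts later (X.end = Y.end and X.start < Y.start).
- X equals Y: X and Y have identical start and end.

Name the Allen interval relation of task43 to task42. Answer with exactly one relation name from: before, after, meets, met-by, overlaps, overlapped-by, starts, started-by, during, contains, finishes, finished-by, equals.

finishes

task43 = [17:40, 20:00]; task42 = [16:10, 20:00].
Compare endpoints: task43.start > task42.start, task43.start < task42.end, task43.end > task42.start, task43.end = task42.end.
That pattern is 'finishes'.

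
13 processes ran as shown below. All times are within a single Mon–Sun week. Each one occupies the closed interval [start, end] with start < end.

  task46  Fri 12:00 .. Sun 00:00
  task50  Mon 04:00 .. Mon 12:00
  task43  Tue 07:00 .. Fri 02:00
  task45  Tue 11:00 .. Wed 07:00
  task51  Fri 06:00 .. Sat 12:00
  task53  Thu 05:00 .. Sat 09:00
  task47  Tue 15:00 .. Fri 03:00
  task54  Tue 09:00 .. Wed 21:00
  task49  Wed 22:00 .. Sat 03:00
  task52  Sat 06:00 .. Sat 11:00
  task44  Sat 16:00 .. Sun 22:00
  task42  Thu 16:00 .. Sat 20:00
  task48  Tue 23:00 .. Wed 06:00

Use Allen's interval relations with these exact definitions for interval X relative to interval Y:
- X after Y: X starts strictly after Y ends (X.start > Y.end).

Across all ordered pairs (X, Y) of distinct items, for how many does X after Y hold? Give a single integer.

Checking all 156 ordered pairs for relation 'after'; matching pairs in alphabetical order:
(task42, task45): task42 after task45 ✓
(task42, task48): task42 after task48 ✓
(task42, task50): task42 after task50 ✓
(task42, task54): task42 after task54 ✓
(task43, task50): task43 after task50 ✓
(task44, task43): task44 after task43 ✓
(task44, task45): task44 after task45 ✓
(task44, task47): task44 after task47 ✓
(task44, task48): task44 after task48 ✓
(task44, task49): task44 after task49 ✓
(task44, task50): task44 after task50 ✓
(task44, task51): task44 after task51 ✓
(task44, task52): task44 after task52 ✓
(task44, task53): task44 after task53 ✓
(task44, task54): task44 after task54 ✓
(task45, task50): task45 after task50 ✓
(task46, task43): task46 after task43 ✓
(task46, task45): task46 after task45 ✓
(task46, task47): task46 after task47 ✓
(task46, task48): task46 after task48 ✓
(task46, task50): task46 after task50 ✓
(task46, task54): task46 after task54 ✓
(task47, task50): task47 after task50 ✓
(task48, task50): task48 after task50 ✓
... plus 22 further pairs not listed.
Count: 46.

46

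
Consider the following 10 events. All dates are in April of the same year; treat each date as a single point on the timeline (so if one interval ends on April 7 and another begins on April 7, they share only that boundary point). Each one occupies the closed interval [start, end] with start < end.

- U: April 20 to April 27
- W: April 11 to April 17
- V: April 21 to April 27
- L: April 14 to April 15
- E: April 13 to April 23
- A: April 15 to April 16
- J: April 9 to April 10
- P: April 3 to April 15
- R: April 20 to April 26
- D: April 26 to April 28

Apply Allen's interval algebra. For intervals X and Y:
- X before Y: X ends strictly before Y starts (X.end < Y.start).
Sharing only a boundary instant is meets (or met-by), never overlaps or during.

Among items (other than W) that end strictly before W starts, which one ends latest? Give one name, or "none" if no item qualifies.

J

Target W = [April 11, April 17].
A [April 15, April 16] → during → excluded.
D [April 26, April 28] → after → excluded.
E [April 13, April 23] → overlapped-by → excluded.
J [April 9, April 10] → before → candidate.
L [April 14, April 15] → during → excluded.
P [April 3, April 15] → overlaps → excluded.
R [April 20, April 26] → after → excluded.
U [April 20, April 27] → after → excluded.
V [April 21, April 27] → after → excluded.
Among candidates, latest end is April 10 → J.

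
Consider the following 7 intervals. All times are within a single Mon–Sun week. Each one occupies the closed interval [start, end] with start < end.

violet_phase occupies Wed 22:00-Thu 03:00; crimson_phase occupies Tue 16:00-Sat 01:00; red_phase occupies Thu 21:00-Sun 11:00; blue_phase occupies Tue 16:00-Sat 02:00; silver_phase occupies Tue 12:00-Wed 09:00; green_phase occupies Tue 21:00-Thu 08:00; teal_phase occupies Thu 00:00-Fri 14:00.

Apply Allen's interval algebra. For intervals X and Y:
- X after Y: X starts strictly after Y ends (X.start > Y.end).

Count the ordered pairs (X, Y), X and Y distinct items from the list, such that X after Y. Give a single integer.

5

Checking all 42 ordered pairs for relation 'after'; matching pairs in alphabetical order:
(red_phase, green_phase): red_phase after green_phase ✓
(red_phase, silver_phase): red_phase after silver_phase ✓
(red_phase, violet_phase): red_phase after violet_phase ✓
(teal_phase, silver_phase): teal_phase after silver_phase ✓
(violet_phase, silver_phase): violet_phase after silver_phase ✓
Count: 5.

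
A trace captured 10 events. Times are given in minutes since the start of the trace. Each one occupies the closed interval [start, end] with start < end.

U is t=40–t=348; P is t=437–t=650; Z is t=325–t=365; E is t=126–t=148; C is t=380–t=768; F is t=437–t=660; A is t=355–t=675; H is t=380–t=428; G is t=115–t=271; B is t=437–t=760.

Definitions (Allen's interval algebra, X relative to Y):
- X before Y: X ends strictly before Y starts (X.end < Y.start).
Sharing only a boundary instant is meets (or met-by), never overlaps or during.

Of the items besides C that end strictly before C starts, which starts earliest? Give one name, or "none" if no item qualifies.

U

Target C = [t=380, t=768].
A [t=355, t=675] → overlaps → excluded.
B [t=437, t=760] → during → excluded.
E [t=126, t=148] → before → candidate.
F [t=437, t=660] → during → excluded.
G [t=115, t=271] → before → candidate.
H [t=380, t=428] → starts → excluded.
P [t=437, t=650] → during → excluded.
U [t=40, t=348] → before → candidate.
Z [t=325, t=365] → before → candidate.
Among candidates, earliest start is t=40 → U.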